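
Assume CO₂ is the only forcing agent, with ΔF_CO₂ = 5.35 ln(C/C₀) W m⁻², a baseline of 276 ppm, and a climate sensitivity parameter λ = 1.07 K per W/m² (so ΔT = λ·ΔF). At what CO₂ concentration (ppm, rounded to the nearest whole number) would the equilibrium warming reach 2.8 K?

C ≈ 450 ppm

Required forcing: ΔF = ΔT/λ = 2.8/1.07 = 2.6168 W/m².
Then ln(C/276) = ΔF/5.35 = 2.6168/5.35 = 0.48912.
So C = 276 × e^0.48912 = 276 × 1.63088 = 450.12 ppm.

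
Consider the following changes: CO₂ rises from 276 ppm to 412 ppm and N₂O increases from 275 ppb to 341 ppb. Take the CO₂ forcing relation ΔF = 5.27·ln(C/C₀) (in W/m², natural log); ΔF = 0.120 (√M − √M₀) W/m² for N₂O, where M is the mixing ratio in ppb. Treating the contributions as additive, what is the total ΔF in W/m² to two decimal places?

CO₂: 5.27 × ln(412/276) = 5.27 × ln(1.49275) = 5.27 × 0.40062 = 2.1113 W/m².
N₂O: 0.120 × (√341 − √275) = 0.120 × (18.4662 − 16.5831) = 0.120 × 1.8831 = 0.2260 W/m².
Total ΔF = 2.1113 + 0.2260 = 2.3373 W/m².

ΔF = 2.34 W/m²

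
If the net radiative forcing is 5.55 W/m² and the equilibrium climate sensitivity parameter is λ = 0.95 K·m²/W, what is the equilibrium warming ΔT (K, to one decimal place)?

ΔT = λ ΔF = 0.95 × 5.55 = 5.2725 K.

ΔT = 5.3 K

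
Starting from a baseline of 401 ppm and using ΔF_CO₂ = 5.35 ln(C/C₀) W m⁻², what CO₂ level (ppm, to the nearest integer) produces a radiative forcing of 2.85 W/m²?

C ≈ 683 ppm

Set 5.35 ln(C/401) = 2.85, so ln(C/401) = 2.85/5.35 = 0.53271.
Then C/401 = e^0.53271 = 1.70354, giving C = 401 × 1.70354 = 683.12 ppm.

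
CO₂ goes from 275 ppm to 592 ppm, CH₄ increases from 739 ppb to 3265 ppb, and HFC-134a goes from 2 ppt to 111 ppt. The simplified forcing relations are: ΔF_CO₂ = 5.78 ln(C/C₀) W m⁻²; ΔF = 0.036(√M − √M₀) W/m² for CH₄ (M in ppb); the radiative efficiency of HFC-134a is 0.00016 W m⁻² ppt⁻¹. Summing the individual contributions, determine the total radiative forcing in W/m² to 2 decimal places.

CO₂: 5.78 × ln(592/275) = 5.78 × ln(2.15273) = 5.78 × 0.76674 = 4.4318 W/m².
CH₄: 0.036 × (√3265 − √739) = 0.036 × (57.1402 − 27.1846) = 0.036 × 29.9556 = 1.0784 W/m².
HFC-134a: ΔF = 0.00016 × (111 − 2) = 0.00016 × 109 = 0.0174 W/m².
Total ΔF = 4.4318 + 1.0784 + 0.0174 = 5.5276 W/m².

ΔF = 5.53 W/m²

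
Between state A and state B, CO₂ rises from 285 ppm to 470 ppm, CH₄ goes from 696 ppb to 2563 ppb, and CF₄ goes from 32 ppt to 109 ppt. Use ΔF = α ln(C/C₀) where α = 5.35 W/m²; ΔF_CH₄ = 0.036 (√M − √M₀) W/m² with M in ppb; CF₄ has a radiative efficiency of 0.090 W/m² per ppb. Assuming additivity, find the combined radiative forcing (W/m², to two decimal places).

ΔF = 3.56 W/m²

CO₂: 5.35 × ln(470/285) = 5.35 × ln(1.64912) = 5.35 × 0.50024 = 2.6763 W/m².
CH₄: 0.036 × (√2563 − √696) = 0.036 × (50.6261 − 26.3818) = 0.036 × 24.2443 = 0.8728 W/m².
CF₄: Δ = 109 − 32 = 77 ppt = 0.077 ppb; ΔF = 0.090 × 0.077 = 0.0069 W/m².
Total ΔF = 2.6763 + 0.8728 + 0.0069 = 3.5560 W/m².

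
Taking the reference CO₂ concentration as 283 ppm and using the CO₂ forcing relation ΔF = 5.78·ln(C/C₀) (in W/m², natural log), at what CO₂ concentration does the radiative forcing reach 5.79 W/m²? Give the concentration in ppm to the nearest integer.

Set 5.78 ln(C/283) = 5.79, so ln(C/283) = 5.79/5.78 = 1.00173.
Then C/283 = e^1.00173 = 2.72299, giving C = 283 × 2.72299 = 770.61 ppm.

C ≈ 771 ppm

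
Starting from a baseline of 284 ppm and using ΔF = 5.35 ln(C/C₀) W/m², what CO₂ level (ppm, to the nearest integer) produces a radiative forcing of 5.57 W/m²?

Set 5.35 ln(C/284) = 5.57, so ln(C/284) = 5.57/5.35 = 1.04112.
Then C/284 = e^1.04112 = 2.83239, giving C = 284 × 2.83239 = 804.40 ppm.

C ≈ 804 ppm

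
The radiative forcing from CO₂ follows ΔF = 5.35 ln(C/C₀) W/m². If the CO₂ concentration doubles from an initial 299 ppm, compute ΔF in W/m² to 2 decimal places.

ΔF = 3.71 W/m²

ΔF = 5.35 × ln(2) = 5.35 × 0.69315 = 3.7084 W/m².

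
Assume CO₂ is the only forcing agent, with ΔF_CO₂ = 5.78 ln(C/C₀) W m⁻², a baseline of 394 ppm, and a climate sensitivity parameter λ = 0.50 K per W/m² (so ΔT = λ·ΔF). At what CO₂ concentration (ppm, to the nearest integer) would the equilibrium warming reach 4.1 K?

C ≈ 1628 ppm

Required forcing: ΔF = ΔT/λ = 4.1/0.50 = 8.2000 W/m².
Then ln(C/394) = ΔF/5.78 = 8.2000/5.78 = 1.41869.
So C = 394 × e^1.41869 = 394 × 4.13170 = 1627.89 ppm.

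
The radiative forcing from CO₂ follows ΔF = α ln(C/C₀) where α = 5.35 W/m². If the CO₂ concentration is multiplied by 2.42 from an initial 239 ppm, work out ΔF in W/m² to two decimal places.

ΔF = 4.73 W/m²

Because the forcing depends only on the ratio C/C₀, the initial concentration does not enter.
ΔF = 5.35 × ln(2.42) = 5.35 × 0.88377 = 4.7282 W/m².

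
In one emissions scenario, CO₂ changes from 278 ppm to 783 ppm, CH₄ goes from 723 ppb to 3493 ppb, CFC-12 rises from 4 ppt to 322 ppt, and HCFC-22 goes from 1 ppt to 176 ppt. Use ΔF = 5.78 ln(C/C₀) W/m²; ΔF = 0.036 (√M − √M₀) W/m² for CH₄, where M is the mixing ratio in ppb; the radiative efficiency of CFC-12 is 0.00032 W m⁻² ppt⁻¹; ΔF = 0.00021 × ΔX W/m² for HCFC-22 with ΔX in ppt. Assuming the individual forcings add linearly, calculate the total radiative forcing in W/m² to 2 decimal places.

ΔF = 7.28 W/m²

CO₂: 5.78 × ln(783/278) = 5.78 × ln(2.81655) = 5.78 × 1.03551 = 5.9852 W/m².
CH₄: 0.036 × (√3493 − √723) = 0.036 × (59.1016 − 26.8887) = 0.036 × 32.2129 = 1.1597 W/m².
CFC-12: ΔF = 0.00032 × (322 − 4) = 0.00032 × 318 = 0.1018 W/m².
HCFC-22: ΔF = 0.00021 × (176 − 1) = 0.00021 × 175 = 0.0368 W/m².
Total ΔF = 5.9852 + 1.1597 + 0.1018 + 0.0368 = 7.2835 W/m².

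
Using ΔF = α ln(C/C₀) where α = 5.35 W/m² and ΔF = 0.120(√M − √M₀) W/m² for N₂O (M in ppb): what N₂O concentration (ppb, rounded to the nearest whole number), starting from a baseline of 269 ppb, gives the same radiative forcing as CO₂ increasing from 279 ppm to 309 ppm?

CO₂ forcing: 5.35 × ln(309/279) = 5.35 × 0.102129 = 0.54639 W/m².
Set 0.120(√M − √269) = 0.54639: √M = 0.54639/0.120 + √269 = 4.5533 + 16.4012 = 20.9545.
M = (20.9545)² = 439.09 ppb.

M ≈ 439 ppb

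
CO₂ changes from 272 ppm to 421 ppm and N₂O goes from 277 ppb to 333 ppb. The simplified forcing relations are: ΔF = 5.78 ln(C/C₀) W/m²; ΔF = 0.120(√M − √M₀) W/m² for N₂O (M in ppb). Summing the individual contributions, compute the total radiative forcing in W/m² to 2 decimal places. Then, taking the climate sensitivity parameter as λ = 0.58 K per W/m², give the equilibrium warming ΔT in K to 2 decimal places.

ΔF = 2.72 W/m²; ΔT = 1.58 K

CO₂: 5.78 × ln(421/272) = 5.78 × ln(1.54779) = 5.78 × 0.43683 = 2.5249 W/m².
N₂O: 0.120 × (√333 − √277) = 0.120 × (18.2483 − 16.6433) = 0.120 × 1.6050 = 0.1926 W/m².
Total ΔF = 2.5249 + 0.1926 = 2.7175 W/m².
ΔT = λ ΔF = 0.58 × 2.72 = 1.5776 K.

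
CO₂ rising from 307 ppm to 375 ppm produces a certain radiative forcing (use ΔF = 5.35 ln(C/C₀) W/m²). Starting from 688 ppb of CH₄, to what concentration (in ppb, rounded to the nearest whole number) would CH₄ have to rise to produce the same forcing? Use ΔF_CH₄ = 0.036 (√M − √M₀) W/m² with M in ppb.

M ≈ 3132 ppb

CO₂ forcing: 5.35 × ln(375/307) = 5.35 × 0.200078 = 1.07042 W/m².
Set 0.036(√M − √688) = 1.07042: √M = 1.07042/0.036 + √688 = 29.7339 + 26.2298 = 55.9637.
M = (55.9637)² = 3131.94 ppb.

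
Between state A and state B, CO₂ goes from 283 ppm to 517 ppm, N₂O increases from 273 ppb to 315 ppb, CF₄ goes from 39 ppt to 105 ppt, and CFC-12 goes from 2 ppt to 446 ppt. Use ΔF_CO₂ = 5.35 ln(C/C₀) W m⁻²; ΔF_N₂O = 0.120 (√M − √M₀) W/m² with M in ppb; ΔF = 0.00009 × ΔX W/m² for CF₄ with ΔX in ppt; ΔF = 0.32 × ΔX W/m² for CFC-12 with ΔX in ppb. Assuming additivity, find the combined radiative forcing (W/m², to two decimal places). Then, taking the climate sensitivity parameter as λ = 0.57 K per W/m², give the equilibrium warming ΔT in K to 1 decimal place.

CO₂: 5.35 × ln(517/283) = 5.35 × ln(1.82686) = 5.35 × 0.60260 = 3.2239 W/m².
N₂O: 0.120 × (√315 − √273) = 0.120 × (17.7482 − 16.5227) = 0.120 × 1.2255 = 0.1471 W/m².
CF₄: ΔF = 0.00009 × (105 − 39) = 0.00009 × 66 = 0.0059 W/m².
CFC-12: Δ = 446 − 2 = 444 ppt = 0.444 ppb; ΔF = 0.32 × 0.444 = 0.1421 W/m².
Total ΔF = 3.2239 + 0.1471 + 0.0059 + 0.1421 = 3.5190 W/m².
ΔT = λ ΔF = 0.57 × 3.52 = 2.0064 K.

ΔF = 3.52 W/m²; ΔT = 2.0 K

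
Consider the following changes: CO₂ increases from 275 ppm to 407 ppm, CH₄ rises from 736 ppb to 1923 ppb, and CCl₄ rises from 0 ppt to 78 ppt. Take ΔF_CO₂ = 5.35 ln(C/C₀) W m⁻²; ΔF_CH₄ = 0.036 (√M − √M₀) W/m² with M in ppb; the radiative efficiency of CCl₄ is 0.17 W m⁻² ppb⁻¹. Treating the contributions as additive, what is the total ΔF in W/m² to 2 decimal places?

ΔF = 2.71 W/m²

CO₂: 5.35 × ln(407/275) = 5.35 × ln(1.48000) = 5.35 × 0.39204 = 2.0974 W/m².
CH₄: 0.036 × (√1923 − √736) = 0.036 × (43.8520 − 27.1293) = 0.036 × 16.7227 = 0.6020 W/m².
CCl₄: Δ = 78 − 0 = 78 ppt = 0.078 ppb; ΔF = 0.17 × 0.078 = 0.0133 W/m².
Total ΔF = 2.0974 + 0.6020 + 0.0133 = 2.7127 W/m².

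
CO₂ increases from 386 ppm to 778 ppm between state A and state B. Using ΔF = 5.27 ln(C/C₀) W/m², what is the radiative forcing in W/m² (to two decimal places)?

CO₂ absorption bands are partially saturated, so forcing scales with the logarithm of the concentration ratio.
CO₂: 5.27 × ln(778/386) = 5.27 × ln(2.01554) = 5.27 × 0.70089 = 3.6937 W/m².

ΔF = 3.69 W/m²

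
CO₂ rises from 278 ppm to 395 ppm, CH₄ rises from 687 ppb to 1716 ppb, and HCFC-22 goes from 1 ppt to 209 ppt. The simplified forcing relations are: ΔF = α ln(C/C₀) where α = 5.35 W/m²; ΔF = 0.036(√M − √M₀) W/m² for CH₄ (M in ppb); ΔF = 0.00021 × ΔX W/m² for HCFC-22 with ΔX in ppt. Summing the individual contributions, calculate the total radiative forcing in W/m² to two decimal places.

ΔF = 2.47 W/m²

CO₂: 5.35 × ln(395/278) = 5.35 × ln(1.42086) = 5.35 × 0.35126 = 1.8792 W/m².
CH₄: 0.036 × (√1716 − √687) = 0.036 × (41.4246 − 26.2107) = 0.036 × 15.2139 = 0.5477 W/m².
HCFC-22: ΔF = 0.00021 × (209 − 1) = 0.00021 × 208 = 0.0437 W/m².
Total ΔF = 1.8792 + 0.5477 + 0.0437 = 2.4706 W/m².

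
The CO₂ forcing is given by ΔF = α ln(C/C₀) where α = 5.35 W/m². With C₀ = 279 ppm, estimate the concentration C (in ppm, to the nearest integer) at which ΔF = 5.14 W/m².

Set 5.35 ln(C/279) = 5.14, so ln(C/279) = 5.14/5.35 = 0.96075.
Then C/279 = e^0.96075 = 2.61366, giving C = 279 × 2.61366 = 729.21 ppm.

C ≈ 729 ppm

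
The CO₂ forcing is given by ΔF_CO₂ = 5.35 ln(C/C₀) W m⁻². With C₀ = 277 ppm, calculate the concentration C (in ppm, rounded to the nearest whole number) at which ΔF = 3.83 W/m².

Set 5.35 ln(C/277) = 3.83, so ln(C/277) = 3.83/5.35 = 0.71589.
Then C/277 = e^0.71589 = 2.04601, giving C = 277 × 2.04601 = 566.74 ppm.

C ≈ 567 ppm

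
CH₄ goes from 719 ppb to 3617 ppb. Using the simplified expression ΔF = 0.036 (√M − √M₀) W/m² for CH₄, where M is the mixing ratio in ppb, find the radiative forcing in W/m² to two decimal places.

ΔF = 1.20 W/m²

CH₄: 0.036 × (√3617 − √719) = 0.036 × (60.1415 − 26.8142) = 0.036 × 33.3273 = 1.1998 W/m².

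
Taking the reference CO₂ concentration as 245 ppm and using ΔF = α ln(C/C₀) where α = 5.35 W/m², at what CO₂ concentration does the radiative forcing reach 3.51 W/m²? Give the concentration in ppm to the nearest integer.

C ≈ 472 ppm

Set 5.35 ln(C/245) = 3.51, so ln(C/245) = 3.51/5.35 = 0.65607.
Then C/245 = e^0.65607 = 1.92720, giving C = 245 × 1.92720 = 472.16 ppm.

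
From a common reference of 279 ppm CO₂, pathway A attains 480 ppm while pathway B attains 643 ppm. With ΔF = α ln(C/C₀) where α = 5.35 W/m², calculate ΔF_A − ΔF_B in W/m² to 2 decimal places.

ΔF_A = 5.35 ln(480/279) = 5.35 × 0.54257 = 2.9027 W/m².
ΔF_B = 5.35 ln(643/279) = 5.35 × 0.83493 = 4.4669 W/m².
Difference: 2.9027 − 4.4669 = -1.5642 W/m².

ΔF_A − ΔF_B = -1.56 W/m²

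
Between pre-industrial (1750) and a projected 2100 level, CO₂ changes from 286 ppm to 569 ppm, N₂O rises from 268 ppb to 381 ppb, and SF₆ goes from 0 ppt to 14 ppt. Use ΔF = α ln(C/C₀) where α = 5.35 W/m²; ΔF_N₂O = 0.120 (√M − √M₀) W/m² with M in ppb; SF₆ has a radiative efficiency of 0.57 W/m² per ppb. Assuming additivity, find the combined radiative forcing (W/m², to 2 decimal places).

ΔF = 4.07 W/m²

CO₂: 5.35 × ln(569/286) = 5.35 × ln(1.98951) = 5.35 × 0.68789 = 3.6802 W/m².
N₂O: 0.120 × (√381 − √268) = 0.120 × (19.5192 − 16.3707) = 0.120 × 3.1485 = 0.3778 W/m².
SF₆: Δ = 14 − 0 = 14 ppt = 0.014 ppb; ΔF = 0.57 × 0.014 = 0.0080 W/m².
Total ΔF = 3.6802 + 0.3778 + 0.0080 = 4.0660 W/m².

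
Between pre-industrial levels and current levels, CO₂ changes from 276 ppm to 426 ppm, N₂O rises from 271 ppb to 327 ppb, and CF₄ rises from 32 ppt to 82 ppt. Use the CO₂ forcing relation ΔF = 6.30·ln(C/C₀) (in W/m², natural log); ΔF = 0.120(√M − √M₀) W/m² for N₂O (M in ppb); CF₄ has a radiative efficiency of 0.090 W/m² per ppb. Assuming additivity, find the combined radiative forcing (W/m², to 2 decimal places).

ΔF = 2.93 W/m²

CO₂: 6.30 × ln(426/276) = 6.30 × ln(1.54348) = 6.30 × 0.43404 = 2.7345 W/m².
N₂O: 0.120 × (√327 − √271) = 0.120 × (18.0831 − 16.4621) = 0.120 × 1.6210 = 0.1945 W/m².
CF₄: Δ = 82 − 32 = 50 ppt = 0.050 ppb; ΔF = 0.090 × 0.050 = 0.0045 W/m².
Total ΔF = 2.7345 + 0.1945 + 0.0045 = 2.9335 W/m².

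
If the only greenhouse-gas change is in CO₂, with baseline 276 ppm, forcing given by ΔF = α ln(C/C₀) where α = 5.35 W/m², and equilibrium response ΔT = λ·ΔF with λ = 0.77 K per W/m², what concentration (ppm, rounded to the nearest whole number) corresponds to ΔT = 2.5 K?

C ≈ 506 ppm

Required forcing: ΔF = ΔT/λ = 2.5/0.77 = 3.2468 W/m².
Then ln(C/276) = ΔF/5.35 = 3.2468/5.35 = 0.60688.
So C = 276 × e^0.60688 = 276 × 1.83470 = 506.38 ppm.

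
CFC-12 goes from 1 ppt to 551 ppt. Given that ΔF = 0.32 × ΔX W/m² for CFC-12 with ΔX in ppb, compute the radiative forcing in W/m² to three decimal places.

CFC-12: Δ = 551 − 1 = 550 ppt = 0.550 ppb; ΔF = 0.32 × 0.550 = 0.1760 W/m².

ΔF = 0.176 W/m²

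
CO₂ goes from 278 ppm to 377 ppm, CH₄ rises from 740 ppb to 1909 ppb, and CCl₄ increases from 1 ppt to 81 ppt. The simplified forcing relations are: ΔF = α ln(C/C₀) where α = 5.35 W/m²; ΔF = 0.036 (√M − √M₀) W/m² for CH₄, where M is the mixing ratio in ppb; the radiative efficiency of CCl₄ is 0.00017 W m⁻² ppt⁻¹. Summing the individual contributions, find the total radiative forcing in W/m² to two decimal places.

CO₂: 5.35 × ln(377/278) = 5.35 × ln(1.35612) = 5.35 × 0.30463 = 1.6298 W/m².
CH₄: 0.036 × (√1909 − √740) = 0.036 × (43.6921 − 27.2029) = 0.036 × 16.4892 = 0.5936 W/m².
CCl₄: ΔF = 0.00017 × (81 − 1) = 0.00017 × 80 = 0.0136 W/m².
Total ΔF = 1.6298 + 0.5936 + 0.0136 = 2.2370 W/m².

ΔF = 2.24 W/m²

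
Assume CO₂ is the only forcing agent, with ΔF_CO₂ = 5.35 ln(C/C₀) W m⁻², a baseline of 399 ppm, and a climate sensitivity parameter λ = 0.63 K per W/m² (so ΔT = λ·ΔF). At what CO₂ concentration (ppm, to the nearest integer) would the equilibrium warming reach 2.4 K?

C ≈ 813 ppm

Required forcing: ΔF = ΔT/λ = 2.4/0.63 = 3.8095 W/m².
Then ln(C/399) = ΔF/5.35 = 3.8095/5.35 = 0.71206.
So C = 399 × e^0.71206 = 399 × 2.03819 = 813.24 ppm.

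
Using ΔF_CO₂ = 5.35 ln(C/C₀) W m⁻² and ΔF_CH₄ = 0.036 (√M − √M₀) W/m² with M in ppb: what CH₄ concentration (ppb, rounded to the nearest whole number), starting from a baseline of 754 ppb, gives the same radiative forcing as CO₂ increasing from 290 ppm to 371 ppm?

M ≈ 4104 ppb

CO₂ forcing: 5.35 × ln(371/290) = 5.35 × 0.246321 = 1.31782 W/m².
Set 0.036(√M − √754) = 1.31782: √M = 1.31782/0.036 + √754 = 36.6061 + 27.4591 = 64.0652.
M = (64.0652)² = 4104.35 ppb.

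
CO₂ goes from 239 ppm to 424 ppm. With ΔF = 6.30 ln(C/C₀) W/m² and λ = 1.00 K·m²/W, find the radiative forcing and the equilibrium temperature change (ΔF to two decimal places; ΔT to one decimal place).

CO₂: 6.30 × ln(424/239) = 6.30 × ln(1.77406) = 6.30 × 0.57327 = 3.6116 W/m².
ΔT = λ ΔF = 1.00 × 3.61 = 3.6100 K.

ΔF = 3.61 W/m²; ΔT = 3.6 K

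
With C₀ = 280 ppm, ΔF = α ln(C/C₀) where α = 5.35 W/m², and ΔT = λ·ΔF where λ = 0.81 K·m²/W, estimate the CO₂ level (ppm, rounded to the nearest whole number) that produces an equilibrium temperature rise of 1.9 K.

Required forcing: ΔF = ΔT/λ = 1.9/0.81 = 2.3457 W/m².
Then ln(C/280) = ΔF/5.35 = 2.3457/5.35 = 0.43845.
So C = 280 × e^0.43845 = 280 × 1.55030 = 434.08 ppm.

C ≈ 434 ppm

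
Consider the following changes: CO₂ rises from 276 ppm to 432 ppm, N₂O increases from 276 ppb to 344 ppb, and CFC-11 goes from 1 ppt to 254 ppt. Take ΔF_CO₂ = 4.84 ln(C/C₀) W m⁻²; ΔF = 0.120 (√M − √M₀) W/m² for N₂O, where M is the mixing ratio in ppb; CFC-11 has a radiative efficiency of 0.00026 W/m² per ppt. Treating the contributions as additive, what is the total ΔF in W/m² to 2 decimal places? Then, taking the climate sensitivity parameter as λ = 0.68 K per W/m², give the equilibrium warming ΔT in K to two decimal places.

CO₂: 4.84 × ln(432/276) = 4.84 × ln(1.56522) = 4.84 × 0.44803 = 2.1685 W/m².
N₂O: 0.120 × (√344 − √276) = 0.120 × (18.5472 − 16.6132) = 0.120 × 1.9340 = 0.2321 W/m².
CFC-11: ΔF = 0.00026 × (254 − 1) = 0.00026 × 253 = 0.0658 W/m².
Total ΔF = 2.1685 + 0.2321 + 0.0658 = 2.4664 W/m².
ΔT = λ ΔF = 0.68 × 2.47 = 1.6796 K.

ΔF = 2.47 W/m²; ΔT = 1.68 K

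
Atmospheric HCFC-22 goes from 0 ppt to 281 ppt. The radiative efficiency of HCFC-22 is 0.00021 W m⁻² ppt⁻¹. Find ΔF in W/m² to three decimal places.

ΔF = 0.059 W/m²

HCFC-22: ΔF = 0.00021 × (281 − 0) = 0.00021 × 281 = 0.0590 W/m².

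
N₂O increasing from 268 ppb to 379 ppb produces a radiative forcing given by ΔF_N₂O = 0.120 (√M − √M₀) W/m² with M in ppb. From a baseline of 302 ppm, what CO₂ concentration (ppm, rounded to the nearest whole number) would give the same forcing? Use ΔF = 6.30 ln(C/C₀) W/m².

N₂O forcing: 0.120 × (√379 − √268) = 0.120 × (19.4679 − 16.3707) = 0.120 × 3.0972 = 0.37166 W/m².
Set 6.30 ln(C/302) = 0.37166: ln(C/302) = 0.37166/6.30 = 0.05899, so C = 302 × e^0.05899 = 302 × 1.06076 = 320.35 ppm.

C ≈ 320 ppm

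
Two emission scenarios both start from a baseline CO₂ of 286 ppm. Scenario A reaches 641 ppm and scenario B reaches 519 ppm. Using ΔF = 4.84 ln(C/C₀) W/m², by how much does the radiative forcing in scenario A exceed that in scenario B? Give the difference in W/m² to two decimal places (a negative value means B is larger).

ΔF_A = 4.84 ln(641/286) = 4.84 × 0.80704 = 3.9061 W/m².
ΔF_B = 4.84 ln(519/286) = 4.84 × 0.59591 = 2.8842 W/m².
Difference: 3.9061 − 2.8842 = 1.0219 W/m².
(Equivalently, ΔF_A − ΔF_B = 4.84 ln(641/519) = 4.84 × 0.21113 = 1.0219 W/m².)

ΔF_A − ΔF_B = 1.02 W/m²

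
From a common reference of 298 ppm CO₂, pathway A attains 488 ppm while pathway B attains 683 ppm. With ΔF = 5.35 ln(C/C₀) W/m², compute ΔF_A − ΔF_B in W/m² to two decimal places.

ΔF_A − ΔF_B = -1.80 W/m²

ΔF_A = 5.35 ln(488/298) = 5.35 × 0.49322 = 2.6387 W/m².
ΔF_B = 5.35 ln(683/298) = 5.35 × 0.82940 = 4.4373 W/m².
Difference: 2.6387 − 4.4373 = -1.7986 W/m².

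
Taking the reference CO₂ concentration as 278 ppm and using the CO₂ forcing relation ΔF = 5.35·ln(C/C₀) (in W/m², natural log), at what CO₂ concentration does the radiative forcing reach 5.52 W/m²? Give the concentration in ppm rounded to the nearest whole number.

Set 5.35 ln(C/278) = 5.52, so ln(C/278) = 5.52/5.35 = 1.03178.
Then C/278 = e^1.03178 = 2.80606, giving C = 278 × 2.80606 = 780.08 ppm.

C ≈ 780 ppm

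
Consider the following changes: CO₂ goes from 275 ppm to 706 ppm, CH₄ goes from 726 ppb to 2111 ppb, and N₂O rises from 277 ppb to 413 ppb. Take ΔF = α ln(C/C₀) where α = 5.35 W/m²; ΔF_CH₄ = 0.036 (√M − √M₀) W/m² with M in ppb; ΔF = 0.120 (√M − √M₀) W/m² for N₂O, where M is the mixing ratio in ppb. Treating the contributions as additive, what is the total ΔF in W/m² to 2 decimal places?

ΔF = 6.17 W/m²

CO₂: 5.35 × ln(706/275) = 5.35 × ln(2.56727) = 5.35 × 0.94284 = 5.0442 W/m².
CH₄: 0.036 × (√2111 − √726) = 0.036 × (45.9456 − 26.9444) = 0.036 × 19.0012 = 0.6840 W/m².
N₂O: 0.120 × (√413 − √277) = 0.120 × (20.3224 − 16.6433) = 0.120 × 3.6791 = 0.4415 W/m².
Total ΔF = 5.0442 + 0.6840 + 0.4415 = 6.1697 W/m².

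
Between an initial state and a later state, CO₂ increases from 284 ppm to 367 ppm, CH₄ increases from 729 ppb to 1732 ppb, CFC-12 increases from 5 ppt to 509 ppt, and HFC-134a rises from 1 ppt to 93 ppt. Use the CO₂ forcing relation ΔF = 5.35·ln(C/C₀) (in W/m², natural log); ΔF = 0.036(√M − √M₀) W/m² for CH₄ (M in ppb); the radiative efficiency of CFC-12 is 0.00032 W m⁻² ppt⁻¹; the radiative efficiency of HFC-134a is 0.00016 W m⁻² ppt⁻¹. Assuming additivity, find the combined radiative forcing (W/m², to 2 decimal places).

CO₂: 5.35 × ln(367/284) = 5.35 × ln(1.29225) = 5.35 × 0.25638 = 1.3716 W/m².
CH₄: 0.036 × (√1732 − √729) = 0.036 × (41.6173 − 27.0000) = 0.036 × 14.6173 = 0.5262 W/m².
CFC-12: ΔF = 0.00032 × (509 − 5) = 0.00032 × 504 = 0.1613 W/m².
HFC-134a: ΔF = 0.00016 × (93 − 1) = 0.00016 × 92 = 0.0147 W/m².
Total ΔF = 1.3716 + 0.5262 + 0.1613 + 0.0147 = 2.0738 W/m².

ΔF = 2.07 W/m²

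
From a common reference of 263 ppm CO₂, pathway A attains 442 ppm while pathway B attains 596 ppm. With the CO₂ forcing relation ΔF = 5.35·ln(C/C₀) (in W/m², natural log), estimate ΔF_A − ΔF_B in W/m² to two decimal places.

ΔF_A = 5.35 ln(442/263) = 5.35 × 0.51916 = 2.7775 W/m².
ΔF_B = 5.35 ln(596/263) = 5.35 × 0.81809 = 4.3768 W/m².
Difference: 2.7775 − 4.3768 = -1.5993 W/m².
(Equivalently, ΔF_A − ΔF_B = 5.35 ln(442/596) = 5.35 × -0.29893 = -1.5993 W/m².)

ΔF_A − ΔF_B = -1.60 W/m²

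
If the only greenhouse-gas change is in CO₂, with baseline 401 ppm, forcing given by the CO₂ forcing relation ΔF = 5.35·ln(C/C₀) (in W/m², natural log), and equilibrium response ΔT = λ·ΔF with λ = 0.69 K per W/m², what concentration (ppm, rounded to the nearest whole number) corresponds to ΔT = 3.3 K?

Required forcing: ΔF = ΔT/λ = 3.3/0.69 = 4.7826 W/m².
Then ln(C/401) = ΔF/5.35 = 4.7826/5.35 = 0.89394.
So C = 401 × e^0.89394 = 401 × 2.44474 = 980.34 ppm.

C ≈ 980 ppm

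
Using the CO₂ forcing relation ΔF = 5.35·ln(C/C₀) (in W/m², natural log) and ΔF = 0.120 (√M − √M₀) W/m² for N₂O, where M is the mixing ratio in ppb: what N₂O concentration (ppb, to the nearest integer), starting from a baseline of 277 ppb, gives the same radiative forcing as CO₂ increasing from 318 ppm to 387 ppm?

CO₂ forcing: 5.35 × ln(387/318) = 5.35 × 0.196373 = 1.05060 W/m².
Set 0.120(√M − √277) = 1.05060: √M = 1.05060/0.120 + √277 = 8.7550 + 16.6433 = 25.3983.
M = (25.3983)² = 645.07 ppb.

M ≈ 645 ppb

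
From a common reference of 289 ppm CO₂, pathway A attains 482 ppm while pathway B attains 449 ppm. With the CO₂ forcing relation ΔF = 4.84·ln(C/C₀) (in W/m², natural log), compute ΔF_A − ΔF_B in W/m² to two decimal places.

ΔF_A = 4.84 ln(482/289) = 4.84 × 0.51152 = 2.4758 W/m².
ΔF_B = 4.84 ln(449/289) = 4.84 × 0.44060 = 2.1325 W/m².
Difference: 2.4758 − 2.1325 = 0.3433 W/m².
(Equivalently, ΔF_A − ΔF_B = 4.84 ln(482/449) = 4.84 × 0.07092 = 0.3433 W/m².)

ΔF_A − ΔF_B = 0.34 W/m²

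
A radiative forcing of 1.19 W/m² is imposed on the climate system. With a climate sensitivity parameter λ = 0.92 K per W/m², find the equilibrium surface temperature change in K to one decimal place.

ΔT = λ ΔF = 0.92 × 1.19 = 1.0948 K.

ΔT = 1.1 K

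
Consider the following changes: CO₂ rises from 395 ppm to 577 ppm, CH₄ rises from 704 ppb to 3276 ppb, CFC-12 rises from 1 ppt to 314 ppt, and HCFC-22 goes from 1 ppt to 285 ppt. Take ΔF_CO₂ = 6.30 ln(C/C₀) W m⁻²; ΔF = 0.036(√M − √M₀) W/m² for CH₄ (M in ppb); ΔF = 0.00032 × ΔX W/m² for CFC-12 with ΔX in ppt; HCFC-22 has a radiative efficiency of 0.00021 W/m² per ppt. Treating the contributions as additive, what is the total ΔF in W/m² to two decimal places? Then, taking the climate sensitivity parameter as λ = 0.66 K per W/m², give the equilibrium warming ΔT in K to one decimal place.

CO₂: 6.30 × ln(577/395) = 6.30 × ln(1.46076) = 6.30 × 0.37896 = 2.3874 W/m².
CH₄: 0.036 × (√3276 − √704) = 0.036 × (57.2364 − 26.5330) = 0.036 × 30.7034 = 1.1053 W/m².
CFC-12: ΔF = 0.00032 × (314 − 1) = 0.00032 × 313 = 0.1002 W/m².
HCFC-22: ΔF = 0.00021 × (285 − 1) = 0.00021 × 284 = 0.0596 W/m².
Total ΔF = 2.3874 + 1.1053 + 0.1002 + 0.0596 = 3.6525 W/m².
ΔT = λ ΔF = 0.66 × 3.65 = 2.4090 K.

ΔF = 3.65 W/m²; ΔT = 2.4 K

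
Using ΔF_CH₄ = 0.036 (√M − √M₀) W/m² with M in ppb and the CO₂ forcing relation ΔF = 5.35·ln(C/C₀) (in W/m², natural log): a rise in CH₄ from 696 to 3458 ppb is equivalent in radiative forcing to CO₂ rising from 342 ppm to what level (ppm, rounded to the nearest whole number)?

CH₄ forcing: 0.036 × (√3458 − √696) = 0.036 × (58.8048 − 26.3818) = 0.036 × 32.4230 = 1.16723 W/m².
Set 5.35 ln(C/342) = 1.16723: ln(C/342) = 1.16723/5.35 = 0.21817, so C = 342 × e^0.21817 = 342 × 1.24380 = 425.38 ppm.

C ≈ 425 ppm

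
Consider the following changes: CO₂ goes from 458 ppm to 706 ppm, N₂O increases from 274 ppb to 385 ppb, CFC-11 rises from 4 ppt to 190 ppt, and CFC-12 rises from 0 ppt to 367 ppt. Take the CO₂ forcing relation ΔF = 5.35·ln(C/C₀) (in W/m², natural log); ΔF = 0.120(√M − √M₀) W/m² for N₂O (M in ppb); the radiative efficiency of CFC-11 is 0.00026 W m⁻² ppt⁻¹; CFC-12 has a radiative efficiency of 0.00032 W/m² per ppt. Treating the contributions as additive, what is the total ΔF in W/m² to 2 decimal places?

CO₂: 5.35 × ln(706/458) = 5.35 × ln(1.54148) = 5.35 × 0.43274 = 2.3152 W/m².
N₂O: 0.120 × (√385 − √274) = 0.120 × (19.6214 − 16.5529) = 0.120 × 3.0685 = 0.3682 W/m².
CFC-11: ΔF = 0.00026 × (190 − 4) = 0.00026 × 186 = 0.0484 W/m².
CFC-12: ΔF = 0.00032 × (367 − 0) = 0.00032 × 367 = 0.1174 W/m².
Total ΔF = 2.3152 + 0.3682 + 0.0484 + 0.1174 = 2.8492 W/m².

ΔF = 2.85 W/m²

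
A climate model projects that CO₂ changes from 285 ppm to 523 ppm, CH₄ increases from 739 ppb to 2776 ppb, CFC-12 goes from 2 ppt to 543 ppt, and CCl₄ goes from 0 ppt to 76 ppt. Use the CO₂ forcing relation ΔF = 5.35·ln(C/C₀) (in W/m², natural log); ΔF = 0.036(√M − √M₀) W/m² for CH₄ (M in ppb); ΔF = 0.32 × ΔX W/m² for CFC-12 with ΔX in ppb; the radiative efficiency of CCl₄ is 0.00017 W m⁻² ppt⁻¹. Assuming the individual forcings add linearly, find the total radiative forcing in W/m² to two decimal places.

ΔF = 4.35 W/m²

CO₂: 5.35 × ln(523/285) = 5.35 × ln(1.83509) = 5.35 × 0.60709 = 3.2479 W/m².
CH₄: 0.036 × (√2776 − √739) = 0.036 × (52.6878 − 27.1846) = 0.036 × 25.5032 = 0.9181 W/m².
CFC-12: Δ = 543 − 2 = 541 ppt = 0.541 ppb; ΔF = 0.32 × 0.541 = 0.1731 W/m².
CCl₄: ΔF = 0.00017 × (76 − 0) = 0.00017 × 76 = 0.0129 W/m².
Total ΔF = 3.2479 + 0.9181 + 0.1731 + 0.0129 = 4.3520 W/m².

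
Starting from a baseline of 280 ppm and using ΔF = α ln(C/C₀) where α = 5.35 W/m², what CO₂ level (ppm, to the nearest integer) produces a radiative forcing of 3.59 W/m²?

C ≈ 548 ppm

Set 5.35 ln(C/280) = 3.59, so ln(C/280) = 3.59/5.35 = 0.67103.
Then C/280 = e^0.67103 = 1.95625, giving C = 280 × 1.95625 = 547.75 ppm.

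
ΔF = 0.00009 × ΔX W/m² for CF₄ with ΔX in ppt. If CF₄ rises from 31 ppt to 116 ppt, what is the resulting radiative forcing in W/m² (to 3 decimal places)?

CF₄: ΔF = 0.00009 × (116 − 31) = 0.00009 × 85 = 0.0077 W/m².

ΔF = 0.008 W/m²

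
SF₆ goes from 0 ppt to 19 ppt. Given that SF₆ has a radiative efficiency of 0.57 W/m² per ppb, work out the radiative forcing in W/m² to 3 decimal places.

SF₆: Δ = 19 − 0 = 19 ppt = 0.019 ppb; ΔF = 0.57 × 0.019 = 0.0108 W/m².

ΔF = 0.011 W/m²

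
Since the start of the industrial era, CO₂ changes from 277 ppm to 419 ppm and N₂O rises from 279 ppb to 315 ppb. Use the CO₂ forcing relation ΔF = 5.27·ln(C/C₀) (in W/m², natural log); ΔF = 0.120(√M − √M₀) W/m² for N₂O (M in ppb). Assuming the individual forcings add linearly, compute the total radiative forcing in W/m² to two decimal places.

CO₂: 5.27 × ln(419/277) = 5.27 × ln(1.51264) = 5.27 × 0.41386 = 2.1810 W/m².
N₂O: 0.120 × (√315 − √279) = 0.120 × (17.7482 − 16.7033) = 0.120 × 1.0449 = 0.1254 W/m².
Total ΔF = 2.1810 + 0.1254 = 2.3064 W/m².

ΔF = 2.31 W/m²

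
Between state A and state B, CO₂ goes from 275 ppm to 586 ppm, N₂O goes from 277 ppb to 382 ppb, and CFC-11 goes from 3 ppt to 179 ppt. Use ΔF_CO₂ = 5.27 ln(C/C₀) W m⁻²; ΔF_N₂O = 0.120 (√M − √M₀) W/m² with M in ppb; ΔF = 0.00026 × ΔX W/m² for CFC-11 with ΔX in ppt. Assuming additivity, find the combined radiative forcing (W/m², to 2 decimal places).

CO₂: 5.27 × ln(586/275) = 5.27 × ln(2.13091) = 5.27 × 0.75655 = 3.9870 W/m².
N₂O: 0.120 × (√382 − √277) = 0.120 × (19.5448 − 16.6433) = 0.120 × 2.9015 = 0.3482 W/m².
CFC-11: ΔF = 0.00026 × (179 − 3) = 0.00026 × 176 = 0.0458 W/m².
Total ΔF = 3.9870 + 0.3482 + 0.0458 = 4.3810 W/m².

ΔF = 4.38 W/m²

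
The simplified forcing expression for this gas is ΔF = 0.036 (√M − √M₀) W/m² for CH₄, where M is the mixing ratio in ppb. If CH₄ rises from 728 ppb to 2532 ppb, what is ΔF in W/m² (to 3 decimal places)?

ΔF = 0.840 W/m²

CH₄: 0.036 × (√2532 − √728) = 0.036 × (50.3190 − 26.9815) = 0.036 × 23.3375 = 0.8402 W/m².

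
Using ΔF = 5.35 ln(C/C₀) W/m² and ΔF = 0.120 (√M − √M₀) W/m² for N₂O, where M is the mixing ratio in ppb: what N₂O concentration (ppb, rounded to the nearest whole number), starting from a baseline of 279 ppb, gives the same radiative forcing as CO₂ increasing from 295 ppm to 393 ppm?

M ≈ 870 ppb

CO₂ forcing: 5.35 × ln(393/295) = 5.35 × 0.286834 = 1.53456 W/m².
Set 0.120(√M − √279) = 1.53456: √M = 1.53456/0.120 + √279 = 12.7880 + 16.7033 = 29.4913.
M = (29.4913)² = 869.74 ppb.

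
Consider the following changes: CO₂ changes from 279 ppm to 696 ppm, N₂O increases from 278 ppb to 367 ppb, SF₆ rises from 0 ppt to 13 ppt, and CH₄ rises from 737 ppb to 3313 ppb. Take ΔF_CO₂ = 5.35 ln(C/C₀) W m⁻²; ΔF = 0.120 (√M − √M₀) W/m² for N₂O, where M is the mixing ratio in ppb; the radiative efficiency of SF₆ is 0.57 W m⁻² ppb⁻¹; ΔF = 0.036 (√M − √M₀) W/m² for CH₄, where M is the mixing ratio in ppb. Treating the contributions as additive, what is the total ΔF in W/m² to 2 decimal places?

CO₂: 5.35 × ln(696/279) = 5.35 × ln(2.49462) = 5.35 × 0.91414 = 4.8906 W/m².
N₂O: 0.120 × (√367 − √278) = 0.120 × (19.1572 − 16.6733) = 0.120 × 2.4839 = 0.2981 W/m².
SF₆: Δ = 13 − 0 = 13 ppt = 0.013 ppb; ΔF = 0.57 × 0.013 = 0.0074 W/m².
CH₄: 0.036 × (√3313 − √737) = 0.036 × (57.5587 − 27.1477) = 0.036 × 30.4110 = 1.0948 W/m².
Total ΔF = 4.8906 + 0.2981 + 0.0074 + 1.0948 = 6.2909 W/m².

ΔF = 6.29 W/m²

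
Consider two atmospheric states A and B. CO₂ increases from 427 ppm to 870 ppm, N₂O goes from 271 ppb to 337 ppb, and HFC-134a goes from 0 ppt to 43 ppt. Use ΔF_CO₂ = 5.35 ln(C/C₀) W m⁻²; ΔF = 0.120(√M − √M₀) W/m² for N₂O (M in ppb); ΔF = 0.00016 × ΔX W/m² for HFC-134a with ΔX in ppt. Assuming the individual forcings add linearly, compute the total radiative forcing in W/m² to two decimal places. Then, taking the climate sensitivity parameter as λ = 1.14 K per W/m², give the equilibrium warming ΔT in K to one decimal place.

ΔF = 4.04 W/m²; ΔT = 4.6 K

CO₂: 5.35 × ln(870/427) = 5.35 × ln(2.03747) = 5.35 × 0.71171 = 3.8076 W/m².
N₂O: 0.120 × (√337 − √271) = 0.120 × (18.3576 − 16.4621) = 0.120 × 1.8955 = 0.2275 W/m².
HFC-134a: ΔF = 0.00016 × (43 − 0) = 0.00016 × 43 = 0.0069 W/m².
Total ΔF = 3.8076 + 0.2275 + 0.0069 = 4.0420 W/m².
ΔT = λ ΔF = 1.14 × 4.04 = 4.6056 K.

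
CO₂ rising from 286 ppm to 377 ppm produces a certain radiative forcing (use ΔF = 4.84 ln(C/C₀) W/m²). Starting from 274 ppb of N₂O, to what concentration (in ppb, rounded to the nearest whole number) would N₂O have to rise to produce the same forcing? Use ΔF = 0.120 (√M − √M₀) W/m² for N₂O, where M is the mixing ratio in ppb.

M ≈ 767 ppb

CO₂ forcing: 4.84 × ln(377/286) = 4.84 × 0.276253 = 1.33706 W/m².
Set 0.120(√M − √274) = 1.33706: √M = 1.33706/0.120 + √274 = 11.1422 + 16.5529 = 27.6951.
M = (27.6951)² = 767.02 ppb.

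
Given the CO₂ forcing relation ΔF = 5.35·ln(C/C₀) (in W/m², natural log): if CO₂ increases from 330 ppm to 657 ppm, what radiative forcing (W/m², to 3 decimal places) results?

ΔF = 3.684 W/m²

CO₂: 5.35 × ln(657/330) = 5.35 × ln(1.99091) = 5.35 × 0.68859 = 3.6840 W/m².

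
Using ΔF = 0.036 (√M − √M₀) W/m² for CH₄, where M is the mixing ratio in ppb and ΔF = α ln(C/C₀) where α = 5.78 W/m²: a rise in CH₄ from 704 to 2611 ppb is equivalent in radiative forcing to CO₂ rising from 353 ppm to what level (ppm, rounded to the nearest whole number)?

C ≈ 411 ppm

CH₄ forcing: 0.036 × (√2611 − √704) = 0.036 × (51.0979 − 26.5330) = 0.036 × 24.5649 = 0.88434 W/m².
Set 5.78 ln(C/353) = 0.88434: ln(C/353) = 0.88434/5.78 = 0.15300, so C = 353 × e^0.15300 = 353 × 1.16532 = 411.36 ppm.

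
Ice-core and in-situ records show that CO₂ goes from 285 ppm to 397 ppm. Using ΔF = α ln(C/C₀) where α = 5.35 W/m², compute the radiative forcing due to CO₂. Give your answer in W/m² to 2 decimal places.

CO₂: 5.35 × ln(397/285) = 5.35 × ln(1.39298) = 5.35 × 0.33145 = 1.7733 W/m².

ΔF = 1.77 W/m²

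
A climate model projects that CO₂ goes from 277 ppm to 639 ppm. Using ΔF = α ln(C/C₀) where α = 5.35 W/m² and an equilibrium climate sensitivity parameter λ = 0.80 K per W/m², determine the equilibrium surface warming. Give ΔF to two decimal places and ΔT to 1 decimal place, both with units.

ΔF = 4.47 W/m²; ΔT = 3.6 K

CO₂: 5.35 × ln(639/277) = 5.35 × ln(2.30686) = 5.35 × 0.83589 = 4.4720 W/m².
ΔT = λ ΔF = 0.80 × 4.47 = 3.5760 K.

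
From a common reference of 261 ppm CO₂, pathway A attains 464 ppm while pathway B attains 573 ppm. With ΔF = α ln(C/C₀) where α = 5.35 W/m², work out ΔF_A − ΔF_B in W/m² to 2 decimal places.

ΔF_A = 5.35 ln(464/261) = 5.35 × 0.57536 = 3.0782 W/m².
ΔF_B = 5.35 ln(573/261) = 5.35 × 0.78637 = 4.2071 W/m².
Difference: 3.0782 − 4.2071 = -1.1289 W/m².
(Equivalently, ΔF_A − ΔF_B = 5.35 ln(464/573) = 5.35 × -0.21100 = -1.1289 W/m².)

ΔF_A − ΔF_B = -1.13 W/m²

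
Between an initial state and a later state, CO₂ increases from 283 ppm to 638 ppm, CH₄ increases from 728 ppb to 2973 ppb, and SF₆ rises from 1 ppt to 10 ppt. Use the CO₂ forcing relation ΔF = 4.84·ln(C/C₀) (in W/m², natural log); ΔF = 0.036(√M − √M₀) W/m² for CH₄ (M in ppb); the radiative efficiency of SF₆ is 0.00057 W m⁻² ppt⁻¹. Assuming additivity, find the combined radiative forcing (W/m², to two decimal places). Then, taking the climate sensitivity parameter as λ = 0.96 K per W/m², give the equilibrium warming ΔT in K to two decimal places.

CO₂: 4.84 × ln(638/283) = 4.84 × ln(2.25442) = 4.84 × 0.81289 = 3.9344 W/m².
CH₄: 0.036 × (√2973 − √728) = 0.036 × (54.5252 − 26.9815) = 0.036 × 27.5437 = 0.9916 W/m².
SF₆: ΔF = 0.00057 × (10 − 1) = 0.00057 × 9 = 0.0051 W/m².
Total ΔF = 3.9344 + 0.9916 + 0.0051 = 4.9311 W/m².
ΔT = λ ΔF = 0.96 × 4.93 = 4.7328 K.

ΔF = 4.93 W/m²; ΔT = 4.73 K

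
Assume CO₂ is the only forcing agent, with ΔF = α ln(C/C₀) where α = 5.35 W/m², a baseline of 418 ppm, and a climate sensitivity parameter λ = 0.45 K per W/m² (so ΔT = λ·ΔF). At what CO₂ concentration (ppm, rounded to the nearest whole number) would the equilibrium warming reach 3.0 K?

C ≈ 1453 ppm

Required forcing: ΔF = ΔT/λ = 3.0/0.45 = 6.6667 W/m².
Then ln(C/418) = ΔF/5.35 = 6.6667/5.35 = 1.24611.
So C = 418 × e^1.24611 = 418 × 3.47679 = 1453.30 ppm.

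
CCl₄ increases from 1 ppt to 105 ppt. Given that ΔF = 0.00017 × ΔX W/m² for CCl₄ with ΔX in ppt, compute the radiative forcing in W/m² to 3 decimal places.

CCl₄: ΔF = 0.00017 × (105 − 1) = 0.00017 × 104 = 0.0177 W/m².

ΔF = 0.018 W/m²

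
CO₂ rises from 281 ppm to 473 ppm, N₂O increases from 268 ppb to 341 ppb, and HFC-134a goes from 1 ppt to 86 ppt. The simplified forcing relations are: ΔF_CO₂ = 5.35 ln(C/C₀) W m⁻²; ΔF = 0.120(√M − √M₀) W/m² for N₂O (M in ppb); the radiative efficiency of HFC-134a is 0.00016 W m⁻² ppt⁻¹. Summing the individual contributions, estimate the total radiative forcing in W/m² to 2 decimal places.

ΔF = 3.05 W/m²

CO₂: 5.35 × ln(473/281) = 5.35 × ln(1.68327) = 5.35 × 0.52074 = 2.7860 W/m².
N₂O: 0.120 × (√341 − √268) = 0.120 × (18.4662 − 16.3707) = 0.120 × 2.0955 = 0.2515 W/m².
HFC-134a: ΔF = 0.00016 × (86 − 1) = 0.00016 × 85 = 0.0136 W/m².
Total ΔF = 2.7860 + 0.2515 + 0.0136 = 3.0511 W/m².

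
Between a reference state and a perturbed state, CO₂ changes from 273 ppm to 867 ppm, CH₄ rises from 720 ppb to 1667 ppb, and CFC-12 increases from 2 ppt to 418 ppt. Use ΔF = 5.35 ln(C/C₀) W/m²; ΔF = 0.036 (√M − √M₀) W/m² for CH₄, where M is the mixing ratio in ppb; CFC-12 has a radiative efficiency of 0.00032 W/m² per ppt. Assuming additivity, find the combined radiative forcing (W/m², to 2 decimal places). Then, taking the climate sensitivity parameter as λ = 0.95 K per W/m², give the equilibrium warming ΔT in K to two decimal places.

CO₂: 5.35 × ln(867/273) = 5.35 × ln(3.17582) = 5.35 × 1.15557 = 6.1823 W/m².
CH₄: 0.036 × (√1667 − √720) = 0.036 × (40.8289 − 26.8328) = 0.036 × 13.9961 = 0.5039 W/m².
CFC-12: ΔF = 0.00032 × (418 − 2) = 0.00032 × 416 = 0.1331 W/m².
Total ΔF = 6.1823 + 0.5039 + 0.1331 = 6.8193 W/m².
ΔT = λ ΔF = 0.95 × 6.82 = 6.4790 K.

ΔF = 6.82 W/m²; ΔT = 6.48 K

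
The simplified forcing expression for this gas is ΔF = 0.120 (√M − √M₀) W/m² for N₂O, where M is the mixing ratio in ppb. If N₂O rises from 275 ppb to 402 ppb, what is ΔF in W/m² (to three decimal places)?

ΔF = 0.416 W/m²

N₂O: 0.120 × (√402 − √275) = 0.120 × (20.0499 − 16.5831) = 0.120 × 3.4668 = 0.4160 W/m².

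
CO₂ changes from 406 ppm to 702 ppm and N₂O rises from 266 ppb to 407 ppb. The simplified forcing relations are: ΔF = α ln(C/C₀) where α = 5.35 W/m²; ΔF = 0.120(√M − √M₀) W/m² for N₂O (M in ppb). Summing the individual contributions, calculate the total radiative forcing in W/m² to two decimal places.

CO₂: 5.35 × ln(702/406) = 5.35 × ln(1.72906) = 5.35 × 0.54758 = 2.9296 W/m².
N₂O: 0.120 × (√407 − √266) = 0.120 × (20.1742 − 16.3095) = 0.120 × 3.8647 = 0.4638 W/m².
Total ΔF = 2.9296 + 0.4638 = 3.3934 W/m².

ΔF = 3.39 W/m²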